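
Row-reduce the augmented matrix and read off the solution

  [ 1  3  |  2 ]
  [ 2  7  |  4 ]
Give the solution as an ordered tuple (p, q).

ρ2 → ρ2 − 2·ρ1
ρ1 → ρ1 − 3·ρ2
Reading off the last column: p = 2, q = 0.

(2, 0)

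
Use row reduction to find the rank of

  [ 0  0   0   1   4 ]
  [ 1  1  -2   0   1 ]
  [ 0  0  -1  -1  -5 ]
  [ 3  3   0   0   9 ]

rank = 3

ρ1 <=> ρ2
  [ 1  1  -2   0   1 ]
  [ 0  0   0   1   4 ]
  [ 0  0  -1  -1  -5 ]
  [ 3  3   0   0   9 ]
ρ4 := ρ4 − 3·ρ1
  [ 1  1  -2   0   1 ]
  [ 0  0   0   1   4 ]
  [ 0  0  -1  -1  -5 ]
  [ 0  0   6   0   6 ]
ρ2 <=> ρ3
  [ 1  1  -2   0   1 ]
  [ 0  0  -1  -1  -5 ]
  [ 0  0   0   1   4 ]
  [ 0  0   6   0   6 ]
ρ2 := -1·ρ2
  [ 1  1  -2  0  1 ]
  [ 0  0   1  1  5 ]
  [ 0  0   0  1  4 ]
  [ 0  0   6  0  6 ]
ρ4 := ρ4 − 6·ρ2
  [ 1  1  -2   0    1 ]
  [ 0  0   1   1    5 ]
  [ 0  0   0   1    4 ]
  [ 0  0   0  -6  -24 ]
ρ4 := ρ4 + 6·ρ3
  [ 1  1  -2  0  1 ]
  [ 0  0   1  1  5 ]
  [ 0  0   0  1  4 ]
  [ 0  0   0  0  0 ]
ρ2 := ρ2 − ρ3
  [ 1  1  -2  0  1 ]
  [ 0  0   1  0  1 ]
  [ 0  0   0  1  4 ]
  [ 0  0   0  0  0 ]
ρ1 := ρ1 + 2·ρ2
  [ 1  1  0  0  3 ]
  [ 0  0  1  0  1 ]
  [ 0  0  0  1  4 ]
  [ 0  0  0  0  0 ]
The reduced form has 3 nonzero rows.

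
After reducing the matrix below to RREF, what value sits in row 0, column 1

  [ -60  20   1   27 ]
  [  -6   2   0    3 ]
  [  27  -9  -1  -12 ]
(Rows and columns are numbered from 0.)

r1 ← -1/60·r1
  [  1  -1/3  -1/60  -9/20 ]
  [ -6     2      0      3 ]
  [ 27    -9     -1    -12 ]
r2 ← r2 + 6·r1
  [  1  -1/3  -1/60  -9/20 ]
  [  0     0  -1/10   3/10 ]
  [ 27    -9     -1    -12 ]
r3 ← r3 − 27·r1
  [ 1  -1/3   -1/60  -9/20 ]
  [ 0     0   -1/10   3/10 ]
  [ 0     0  -11/20   3/20 ]
r2 ← -10·r2
  [ 1  -1/3   -1/60  -9/20 ]
  [ 0     0       1     -3 ]
  [ 0     0  -11/20   3/20 ]
r3 ← r3 + 11/20·r2
  [ 1  -1/3  -1/60  -9/20 ]
  [ 0     0      1     -3 ]
  [ 0     0      0   -3/2 ]
r3 ← -2/3·r3
  [ 1  -1/3  -1/60  -9/20 ]
  [ 0     0      1     -3 ]
  [ 0     0      0      1 ]
r2 ← r2 + 3·r3
  [ 1  -1/3  -1/60  -9/20 ]
  [ 0     0      1      0 ]
  [ 0     0      0      1 ]
r1 ← r1 + 9/20·r3
  [ 1  -1/3  -1/60  0 ]
  [ 0     0      1  0 ]
  [ 0     0      0  1 ]
r1 ← r1 + 1/60·r2
  [ 1  -1/3  0  0 ]
  [ 0     0  1  0 ]
  [ 0     0  0  1 ]

-1/3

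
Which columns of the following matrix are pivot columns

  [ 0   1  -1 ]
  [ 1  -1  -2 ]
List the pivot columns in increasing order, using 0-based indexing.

0, 1

R1 <-> R2
  [ 1  -1  -2 ]
  [ 0   1  -1 ]
R1 := R1 + R2
  [ 1  0  -3 ]
  [ 0  1  -1 ]
Pivot columns are the columns containing a leading 1.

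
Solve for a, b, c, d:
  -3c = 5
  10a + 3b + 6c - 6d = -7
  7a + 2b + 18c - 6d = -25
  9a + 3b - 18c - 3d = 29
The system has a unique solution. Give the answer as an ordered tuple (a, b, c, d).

Form the augmented matrix and row-reduce:
  [  0  0   -3   0  |    5 ]
  [ 10  3    6  -6  |   -7 ]
  [  7  2   18  -6  |  -25 ]
  [  9  3  -18  -3  |   29 ]
Swap r1 and r2.
  [ 10  3    6  -6  |   -7 ]
  [  0  0   -3   0  |    5 ]
  [  7  2   18  -6  |  -25 ]
  [  9  3  -18  -3  |   29 ]
Multiply r1 by 1/10.
  [ 1  3/10  3/5  -3/5  |  -7/10 ]
  [ 0     0   -3     0  |      5 ]
  [ 7     2   18    -6  |    -25 ]
  [ 9     3  -18    -3  |     29 ]
Subtract 7 times r1 from r3.
  [ 1   3/10   3/5  -3/5  |    -7/10 ]
  [ 0      0    -3     0  |        5 ]
  [ 0  -1/10  69/5  -9/5  |  -201/10 ]
  [ 9      3   -18    -3  |       29 ]
Subtract 9 times r1 from r4.
  [ 1   3/10     3/5  -3/5  |    -7/10 ]
  [ 0      0      -3     0  |        5 ]
  [ 0  -1/10    69/5  -9/5  |  -201/10 ]
  [ 0   3/10  -117/5  12/5  |   353/10 ]
Swap r2 and r3.
  [ 1   3/10     3/5  -3/5  |    -7/10 ]
  [ 0  -1/10    69/5  -9/5  |  -201/10 ]
  [ 0      0      -3     0  |        5 ]
  [ 0   3/10  -117/5  12/5  |   353/10 ]
Multiply r2 by -10.
  [ 1  3/10     3/5  -3/5  |   -7/10 ]
  [ 0     1    -138    18  |     201 ]
  [ 0     0      -3     0  |       5 ]
  [ 0  3/10  -117/5  12/5  |  353/10 ]
Subtract 3/10 times r2 from r4.
  [ 1  3/10   3/5  -3/5  |  -7/10 ]
  [ 0     1  -138    18  |    201 ]
  [ 0     0    -3     0  |      5 ]
  [ 0     0    18    -3  |    -25 ]
Multiply r3 by -1/3.
  [ 1  3/10   3/5  -3/5  |  -7/10 ]
  [ 0     1  -138    18  |    201 ]
  [ 0     0     1     0  |   -5/3 ]
  [ 0     0    18    -3  |    -25 ]
Subtract 18 times r3 from r4.
  [ 1  3/10   3/5  -3/5  |  -7/10 ]
  [ 0     1  -138    18  |    201 ]
  [ 0     0     1     0  |   -5/3 ]
  [ 0     0     0    -3  |      5 ]
Multiply r4 by -1/3.
  [ 1  3/10   3/5  -3/5  |  -7/10 ]
  [ 0     1  -138    18  |    201 ]
  [ 0     0     1     0  |   -5/3 ]
  [ 0     0     0     1  |   -5/3 ]
Subtract 18 times r4 from r2.
  [ 1  3/10   3/5  -3/5  |  -7/10 ]
  [ 0     1  -138     0  |    231 ]
  [ 0     0     1     0  |   -5/3 ]
  [ 0     0     0     1  |   -5/3 ]
Add 3/5 times r4 to r1.
  [ 1  3/10   3/5  0  |  -17/10 ]
  [ 0     1  -138  0  |     231 ]
  [ 0     0     1  0  |    -5/3 ]
  [ 0     0     0  1  |    -5/3 ]
Add 138 times r3 to r2.
  [ 1  3/10  3/5  0  |  -17/10 ]
  [ 0     1    0  0  |       1 ]
  [ 0     0    1  0  |    -5/3 ]
  [ 0     0    0  1  |    -5/3 ]
Subtract 3/5 times r3 from r1.
  [ 1  3/10  0  0  |  -7/10 ]
  [ 0     1  0  0  |      1 ]
  [ 0     0  1  0  |   -5/3 ]
  [ 0     0  0  1  |   -5/3 ]
Subtract 3/10 times r2 from r1.
  [ 1  0  0  0  |    -1 ]
  [ 0  1  0  0  |     1 ]
  [ 0  0  1  0  |  -5/3 ]
  [ 0  0  0  1  |  -5/3 ]
Reading off the last column: a = -1, b = 1, c = -5/3, d = -5/3.

(-1, 1, -5/3, -5/3)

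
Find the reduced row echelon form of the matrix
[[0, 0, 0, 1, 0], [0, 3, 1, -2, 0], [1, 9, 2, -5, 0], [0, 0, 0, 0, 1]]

ρ1 <-> ρ3
  [ 1  9  2  -5  0 ]
  [ 0  3  1  -2  0 ]
  [ 0  0  0   1  0 ]
  [ 0  0  0   0  1 ]
ρ2 := 1/3·ρ2
  [ 1  9    2    -5  0 ]
  [ 0  1  1/3  -2/3  0 ]
  [ 0  0    0     1  0 ]
  [ 0  0    0     0  1 ]
ρ2 := ρ2 + 2/3·ρ3
  [ 1  9    2  -5  0 ]
  [ 0  1  1/3   0  0 ]
  [ 0  0    0   1  0 ]
  [ 0  0    0   0  1 ]
ρ1 := ρ1 + 5·ρ3
  [ 1  9    2  0  0 ]
  [ 0  1  1/3  0  0 ]
  [ 0  0    0  1  0 ]
  [ 0  0    0  0  1 ]
ρ1 := ρ1 − 9·ρ2
  [ 1  0   -1  0  0 ]
  [ 0  1  1/3  0  0 ]
  [ 0  0    0  1  0 ]
  [ 0  0    0  0  1 ]

[[1, 0, -1, 0, 0], [0, 1, 1/3, 0, 0], [0, 0, 0, 1, 0], [0, 0, 0, 0, 1]]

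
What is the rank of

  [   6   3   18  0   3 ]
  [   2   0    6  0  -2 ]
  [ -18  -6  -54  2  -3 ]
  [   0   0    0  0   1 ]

ρ1 ← 1/6·ρ1
  [   1  1/2    3  0  1/2 ]
  [   2    0    6  0   -2 ]
  [ -18   -6  -54  2   -3 ]
  [   0    0    0  0    1 ]
ρ2 ← ρ2 − 2·ρ1
  [   1  1/2    3  0  1/2 ]
  [   0   -1    0  0   -3 ]
  [ -18   -6  -54  2   -3 ]
  [   0    0    0  0    1 ]
ρ3 ← ρ3 + 18·ρ1
  [ 1  1/2  3  0  1/2 ]
  [ 0   -1  0  0   -3 ]
  [ 0    3  0  2    6 ]
  [ 0    0  0  0    1 ]
ρ2 ← -1·ρ2
  [ 1  1/2  3  0  1/2 ]
  [ 0    1  0  0    3 ]
  [ 0    3  0  2    6 ]
  [ 0    0  0  0    1 ]
ρ3 ← ρ3 − 3·ρ2
  [ 1  1/2  3  0  1/2 ]
  [ 0    1  0  0    3 ]
  [ 0    0  0  2   -3 ]
  [ 0    0  0  0    1 ]
ρ3 ← 1/2·ρ3
  [ 1  1/2  3  0   1/2 ]
  [ 0    1  0  0     3 ]
  [ 0    0  0  1  -3/2 ]
  [ 0    0  0  0     1 ]
ρ3 ← ρ3 + 3/2·ρ4
  [ 1  1/2  3  0  1/2 ]
  [ 0    1  0  0    3 ]
  [ 0    0  0  1    0 ]
  [ 0    0  0  0    1 ]
ρ2 ← ρ2 − 3·ρ4
  [ 1  1/2  3  0  1/2 ]
  [ 0    1  0  0    0 ]
  [ 0    0  0  1    0 ]
  [ 0    0  0  0    1 ]
ρ1 ← ρ1 − 1/2·ρ4
  [ 1  1/2  3  0  0 ]
  [ 0    1  0  0  0 ]
  [ 0    0  0  1  0 ]
  [ 0    0  0  0  1 ]
ρ1 ← ρ1 − 1/2·ρ2
  [ 1  0  3  0  0 ]
  [ 0  1  0  0  0 ]
  [ 0  0  0  1  0 ]
  [ 0  0  0  0  1 ]
The reduced form has 4 nonzero rows.

rank = 4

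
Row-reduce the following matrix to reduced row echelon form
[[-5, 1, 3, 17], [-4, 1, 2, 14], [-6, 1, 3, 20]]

[[1, 0, 0, -3], [0, 1, 0, 2], [0, 0, 1, 0]]

r1 -> -1/5·r1
  [  1  -1/5  -3/5  -17/5 ]
  [ -4     1     2     14 ]
  [ -6     1     3     20 ]
r2 -> r2 + 4·r1
  [  1  -1/5  -3/5  -17/5 ]
  [  0   1/5  -2/5    2/5 ]
  [ -6     1     3     20 ]
r3 -> r3 + 6·r1
  [ 1  -1/5  -3/5  -17/5 ]
  [ 0   1/5  -2/5    2/5 ]
  [ 0  -1/5  -3/5   -2/5 ]
r2 -> 5·r2
  [ 1  -1/5  -3/5  -17/5 ]
  [ 0     1    -2      2 ]
  [ 0  -1/5  -3/5   -2/5 ]
r3 -> r3 + 1/5·r2
  [ 1  -1/5  -3/5  -17/5 ]
  [ 0     1    -2      2 ]
  [ 0     0    -1      0 ]
r3 -> -1·r3
  [ 1  -1/5  -3/5  -17/5 ]
  [ 0     1    -2      2 ]
  [ 0     0     1      0 ]
r2 -> r2 + 2·r3
  [ 1  -1/5  -3/5  -17/5 ]
  [ 0     1     0      2 ]
  [ 0     0     1      0 ]
r1 -> r1 + 3/5·r3
  [ 1  -1/5  0  -17/5 ]
  [ 0     1  0      2 ]
  [ 0     0  1      0 ]
r1 -> r1 + 1/5·r2
  [ 1  0  0  -3 ]
  [ 0  1  0   2 ]
  [ 0  0  1   0 ]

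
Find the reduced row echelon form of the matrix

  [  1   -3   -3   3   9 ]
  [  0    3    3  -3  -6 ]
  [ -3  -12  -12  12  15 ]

[[1, 0, 0, 0, 3], [0, 1, 1, -1, -2], [0, 0, 0, 0, 0]]

R3 := R3 + 3·R1
  [ 1   -3   -3   3   9 ]
  [ 0    3    3  -3  -6 ]
  [ 0  -21  -21  21  42 ]
R2 := 1/3·R2
  [ 1   -3   -3   3   9 ]
  [ 0    1    1  -1  -2 ]
  [ 0  -21  -21  21  42 ]
R3 := R3 + 21·R2
  [ 1  -3  -3   3   9 ]
  [ 0   1   1  -1  -2 ]
  [ 0   0   0   0   0 ]
R1 := R1 + 3·R2
  [ 1  0  0   0   3 ]
  [ 0  1  1  -1  -2 ]
  [ 0  0  0   0   0 ]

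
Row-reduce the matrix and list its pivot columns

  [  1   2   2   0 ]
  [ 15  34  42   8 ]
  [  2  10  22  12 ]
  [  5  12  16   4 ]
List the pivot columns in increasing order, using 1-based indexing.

1, 2

R2 -> R2 − 15·R1
  [ 1   2   2   0 ]
  [ 0   4  12   8 ]
  [ 2  10  22  12 ]
  [ 5  12  16   4 ]
R3 -> R3 − 2·R1
  [ 1   2   2   0 ]
  [ 0   4  12   8 ]
  [ 0   6  18  12 ]
  [ 5  12  16   4 ]
R4 -> R4 − 5·R1
  [ 1  2   2   0 ]
  [ 0  4  12   8 ]
  [ 0  6  18  12 ]
  [ 0  2   6   4 ]
R2 -> 1/4·R2
  [ 1  2   2   0 ]
  [ 0  1   3   2 ]
  [ 0  6  18  12 ]
  [ 0  2   6   4 ]
R3 -> R3 − 6·R2
  [ 1  2  2  0 ]
  [ 0  1  3  2 ]
  [ 0  0  0  0 ]
  [ 0  2  6  4 ]
R4 -> R4 − 2·R2
  [ 1  2  2  0 ]
  [ 0  1  3  2 ]
  [ 0  0  0  0 ]
  [ 0  0  0  0 ]
R1 -> R1 − 2·R2
  [ 1  0  -4  -4 ]
  [ 0  1   3   2 ]
  [ 0  0   0   0 ]
  [ 0  0   0   0 ]
Pivot columns are the columns containing a leading 1.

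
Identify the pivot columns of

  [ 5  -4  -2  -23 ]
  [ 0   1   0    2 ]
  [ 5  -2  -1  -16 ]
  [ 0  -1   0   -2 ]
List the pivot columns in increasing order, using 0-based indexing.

ρ1 → 1/5·ρ1
  [ 1  -4/5  -2/5  -23/5 ]
  [ 0     1     0      2 ]
  [ 5    -2    -1    -16 ]
  [ 0    -1     0     -2 ]
ρ3 → ρ3 − 5·ρ1
  [ 1  -4/5  -2/5  -23/5 ]
  [ 0     1     0      2 ]
  [ 0     2     1      7 ]
  [ 0    -1     0     -2 ]
ρ3 → ρ3 − 2·ρ2
  [ 1  -4/5  -2/5  -23/5 ]
  [ 0     1     0      2 ]
  [ 0     0     1      3 ]
  [ 0    -1     0     -2 ]
ρ4 → ρ4 + ρ2
  [ 1  -4/5  -2/5  -23/5 ]
  [ 0     1     0      2 ]
  [ 0     0     1      3 ]
  [ 0     0     0      0 ]
ρ1 → ρ1 + 2/5·ρ3
  [ 1  -4/5  0  -17/5 ]
  [ 0     1  0      2 ]
  [ 0     0  1      3 ]
  [ 0     0  0      0 ]
ρ1 → ρ1 + 4/5·ρ2
  [ 1  0  0  -9/5 ]
  [ 0  1  0     2 ]
  [ 0  0  1     3 ]
  [ 0  0  0     0 ]
Pivot columns are the columns containing a leading 1.

0, 1, 2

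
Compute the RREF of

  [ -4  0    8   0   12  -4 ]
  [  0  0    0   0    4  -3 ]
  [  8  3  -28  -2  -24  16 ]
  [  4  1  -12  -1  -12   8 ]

[[1, 0, -2, 0, 0, -5/4], [0, 1, -4, 0, 0, 0], [0, 0, 0, 1, 0, -4], [0, 0, 0, 0, 1, -3/4]]

r1 → -1/4·r1
  [ 1  0   -2   0   -3   1 ]
  [ 0  0    0   0    4  -3 ]
  [ 8  3  -28  -2  -24  16 ]
  [ 4  1  -12  -1  -12   8 ]
r3 → r3 − 8·r1
  [ 1  0   -2   0   -3   1 ]
  [ 0  0    0   0    4  -3 ]
  [ 0  3  -12  -2    0   8 ]
  [ 4  1  -12  -1  -12   8 ]
r4 → r4 − 4·r1
  [ 1  0   -2   0  -3   1 ]
  [ 0  0    0   0   4  -3 ]
  [ 0  3  -12  -2   0   8 ]
  [ 0  1   -4  -1   0   4 ]
r2 <-> r3
  [ 1  0   -2   0  -3   1 ]
  [ 0  3  -12  -2   0   8 ]
  [ 0  0    0   0   4  -3 ]
  [ 0  1   -4  -1   0   4 ]
r2 → 1/3·r2
  [ 1  0  -2     0  -3    1 ]
  [ 0  1  -4  -2/3   0  8/3 ]
  [ 0  0   0     0   4   -3 ]
  [ 0  1  -4    -1   0    4 ]
r4 → r4 − r2
  [ 1  0  -2     0  -3    1 ]
  [ 0  1  -4  -2/3   0  8/3 ]
  [ 0  0   0     0   4   -3 ]
  [ 0  0   0  -1/3   0  4/3 ]
r3 <-> r4
  [ 1  0  -2     0  -3    1 ]
  [ 0  1  -4  -2/3   0  8/3 ]
  [ 0  0   0  -1/3   0  4/3 ]
  [ 0  0   0     0   4   -3 ]
r3 → -3·r3
  [ 1  0  -2     0  -3    1 ]
  [ 0  1  -4  -2/3   0  8/3 ]
  [ 0  0   0     1   0   -4 ]
  [ 0  0   0     0   4   -3 ]
r4 → 1/4·r4
  [ 1  0  -2     0  -3     1 ]
  [ 0  1  -4  -2/3   0   8/3 ]
  [ 0  0   0     1   0    -4 ]
  [ 0  0   0     0   1  -3/4 ]
r1 → r1 + 3·r4
  [ 1  0  -2     0  0  -5/4 ]
  [ 0  1  -4  -2/3  0   8/3 ]
  [ 0  0   0     1  0    -4 ]
  [ 0  0   0     0  1  -3/4 ]
r2 → r2 + 2/3·r3
  [ 1  0  -2  0  0  -5/4 ]
  [ 0  1  -4  0  0     0 ]
  [ 0  0   0  1  0    -4 ]
  [ 0  0   0  0  1  -3/4 ]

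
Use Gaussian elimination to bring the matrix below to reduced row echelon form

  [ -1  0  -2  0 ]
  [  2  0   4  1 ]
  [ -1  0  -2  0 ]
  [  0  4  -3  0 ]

[[1, 0, 2, 0], [0, 1, -3/4, 0], [0, 0, 0, 1], [0, 0, 0, 0]]

R1 -> -1·R1
  [  1  0   2  0 ]
  [  2  0   4  1 ]
  [ -1  0  -2  0 ]
  [  0  4  -3  0 ]
R2 -> R2 − 2·R1
  [  1  0   2  0 ]
  [  0  0   0  1 ]
  [ -1  0  -2  0 ]
  [  0  4  -3  0 ]
R3 -> R3 + R1
  [ 1  0   2  0 ]
  [ 0  0   0  1 ]
  [ 0  0   0  0 ]
  [ 0  4  -3  0 ]
R2 <-> R4
  [ 1  0   2  0 ]
  [ 0  4  -3  0 ]
  [ 0  0   0  0 ]
  [ 0  0   0  1 ]
R2 -> 1/4·R2
  [ 1  0     2  0 ]
  [ 0  1  -3/4  0 ]
  [ 0  0     0  0 ]
  [ 0  0     0  1 ]
R3 <-> R4
  [ 1  0     2  0 ]
  [ 0  1  -3/4  0 ]
  [ 0  0     0  1 ]
  [ 0  0     0  0 ]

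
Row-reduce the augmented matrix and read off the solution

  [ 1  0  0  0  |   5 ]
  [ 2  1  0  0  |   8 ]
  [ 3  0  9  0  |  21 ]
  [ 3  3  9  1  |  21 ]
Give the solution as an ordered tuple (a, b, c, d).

R2 := R2 − 2·R1
  [ 1  0  0  0  |   5 ]
  [ 0  1  0  0  |  -2 ]
  [ 3  0  9  0  |  21 ]
  [ 3  3  9  1  |  21 ]
R3 := R3 − 3·R1
  [ 1  0  0  0  |   5 ]
  [ 0  1  0  0  |  -2 ]
  [ 0  0  9  0  |   6 ]
  [ 3  3  9  1  |  21 ]
R4 := R4 − 3·R1
  [ 1  0  0  0  |   5 ]
  [ 0  1  0  0  |  -2 ]
  [ 0  0  9  0  |   6 ]
  [ 0  3  9  1  |   6 ]
R4 := R4 − 3·R2
  [ 1  0  0  0  |   5 ]
  [ 0  1  0  0  |  -2 ]
  [ 0  0  9  0  |   6 ]
  [ 0  0  9  1  |  12 ]
R3 := 1/9·R3
  [ 1  0  0  0  |    5 ]
  [ 0  1  0  0  |   -2 ]
  [ 0  0  1  0  |  2/3 ]
  [ 0  0  9  1  |   12 ]
R4 := R4 − 9·R3
  [ 1  0  0  0  |    5 ]
  [ 0  1  0  0  |   -2 ]
  [ 0  0  1  0  |  2/3 ]
  [ 0  0  0  1  |    6 ]
Reading off the last column: a = 5, b = -2, c = 2/3, d = 6.

(5, -2, 2/3, 6)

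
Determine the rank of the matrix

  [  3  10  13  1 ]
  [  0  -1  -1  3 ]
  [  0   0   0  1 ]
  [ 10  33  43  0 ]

R1 ← 1/3·R1
R4 ← R4 − 10·R1
R2 ← -1·R2
R4 ← R4 + 1/3·R2
R4 ← R4 + 13/3·R3
R2 ← R2 + 3·R3
R1 ← R1 − 1/3·R3
R1 ← R1 − 10/3·R2
The reduced form has 3 nonzero rows.

rank = 3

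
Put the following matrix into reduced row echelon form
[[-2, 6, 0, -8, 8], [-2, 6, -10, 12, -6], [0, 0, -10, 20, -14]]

[[1, -3, 0, 4, -4], [0, 0, 1, -2, 7/5], [0, 0, 0, 0, 0]]

ρ1 := -1/2·ρ1
  [  1  -3    0   4   -4 ]
  [ -2   6  -10  12   -6 ]
  [  0   0  -10  20  -14 ]
ρ2 := ρ2 + 2·ρ1
  [ 1  -3    0   4   -4 ]
  [ 0   0  -10  20  -14 ]
  [ 0   0  -10  20  -14 ]
ρ2 := -1/10·ρ2
  [ 1  -3    0   4   -4 ]
  [ 0   0    1  -2  7/5 ]
  [ 0   0  -10  20  -14 ]
ρ3 := ρ3 + 10·ρ2
  [ 1  -3  0   4   -4 ]
  [ 0   0  1  -2  7/5 ]
  [ 0   0  0   0    0 ]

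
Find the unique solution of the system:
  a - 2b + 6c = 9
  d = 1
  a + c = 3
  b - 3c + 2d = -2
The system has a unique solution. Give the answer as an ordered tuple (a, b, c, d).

(1, 2, 2, 1)

Form the augmented matrix and row-reduce:
  [ 1  -2   6  0  |   9 ]
  [ 0   0   0  1  |   1 ]
  [ 1   0   1  0  |   3 ]
  [ 0   1  -3  2  |  -2 ]
R3 -> R3 − R1
  [ 1  -2   6  0  |   9 ]
  [ 0   0   0  1  |   1 ]
  [ 0   2  -5  0  |  -6 ]
  [ 0   1  -3  2  |  -2 ]
R2 <=> R3
  [ 1  -2   6  0  |   9 ]
  [ 0   2  -5  0  |  -6 ]
  [ 0   0   0  1  |   1 ]
  [ 0   1  -3  2  |  -2 ]
R2 -> 1/2·R2
  [ 1  -2     6  0  |   9 ]
  [ 0   1  -5/2  0  |  -3 ]
  [ 0   0     0  1  |   1 ]
  [ 0   1    -3  2  |  -2 ]
R4 -> R4 − R2
  [ 1  -2     6  0  |   9 ]
  [ 0   1  -5/2  0  |  -3 ]
  [ 0   0     0  1  |   1 ]
  [ 0   0  -1/2  2  |   1 ]
R3 <=> R4
  [ 1  -2     6  0  |   9 ]
  [ 0   1  -5/2  0  |  -3 ]
  [ 0   0  -1/2  2  |   1 ]
  [ 0   0     0  1  |   1 ]
R3 -> -2·R3
  [ 1  -2     6   0  |   9 ]
  [ 0   1  -5/2   0  |  -3 ]
  [ 0   0     1  -4  |  -2 ]
  [ 0   0     0   1  |   1 ]
R3 -> R3 + 4·R4
  [ 1  -2     6  0  |   9 ]
  [ 0   1  -5/2  0  |  -3 ]
  [ 0   0     1  0  |   2 ]
  [ 0   0     0  1  |   1 ]
R2 -> R2 + 5/2·R3
  [ 1  -2  6  0  |  9 ]
  [ 0   1  0  0  |  2 ]
  [ 0   0  1  0  |  2 ]
  [ 0   0  0  1  |  1 ]
R1 -> R1 − 6·R3
  [ 1  -2  0  0  |  -3 ]
  [ 0   1  0  0  |   2 ]
  [ 0   0  1  0  |   2 ]
  [ 0   0  0  1  |   1 ]
R1 -> R1 + 2·R2
  [ 1  0  0  0  |  1 ]
  [ 0  1  0  0  |  2 ]
  [ 0  0  1  0  |  2 ]
  [ 0  0  0  1  |  1 ]
Reading off the last column: a = 1, b = 2, c = 2, d = 1.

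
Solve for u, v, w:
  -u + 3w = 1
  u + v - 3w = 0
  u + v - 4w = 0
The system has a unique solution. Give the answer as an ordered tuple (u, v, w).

Form the augmented matrix and row-reduce:
  [ -1  0   3  |  1 ]
  [  1  1  -3  |  0 ]
  [  1  1  -4  |  0 ]
ρ1 ← -1·ρ1
ρ2 ← ρ2 − ρ1
ρ3 ← ρ3 − ρ1
ρ3 ← ρ3 − ρ2
ρ3 ← -1·ρ3
ρ1 ← ρ1 + 3·ρ3
Reading off the last column: u = -1, v = 1, w = 0.

(-1, 1, 0)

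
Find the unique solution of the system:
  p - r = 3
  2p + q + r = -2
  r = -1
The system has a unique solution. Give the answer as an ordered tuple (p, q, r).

Form the augmented matrix and row-reduce:
  [ 1  0  -1  |   3 ]
  [ 2  1   1  |  -2 ]
  [ 0  0   1  |  -1 ]
R2 -> R2 − 2·R1
  [ 1  0  -1  |   3 ]
  [ 0  1   3  |  -8 ]
  [ 0  0   1  |  -1 ]
R2 -> R2 − 3·R3
  [ 1  0  -1  |   3 ]
  [ 0  1   0  |  -5 ]
  [ 0  0   1  |  -1 ]
R1 -> R1 + R3
  [ 1  0  0  |   2 ]
  [ 0  1  0  |  -5 ]
  [ 0  0  1  |  -1 ]
Reading off the last column: p = 2, q = -5, r = -1.

(2, -5, -1)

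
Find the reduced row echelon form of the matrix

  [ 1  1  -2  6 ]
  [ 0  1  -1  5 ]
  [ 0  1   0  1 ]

ρ3 := ρ3 − ρ2
  [ 1  1  -2   6 ]
  [ 0  1  -1   5 ]
  [ 0  0   1  -4 ]
ρ2 := ρ2 + ρ3
  [ 1  1  -2   6 ]
  [ 0  1   0   1 ]
  [ 0  0   1  -4 ]
ρ1 := ρ1 + 2·ρ3
  [ 1  1  0  -2 ]
  [ 0  1  0   1 ]
  [ 0  0  1  -4 ]
ρ1 := ρ1 − ρ2
  [ 1  0  0  -3 ]
  [ 0  1  0   1 ]
  [ 0  0  1  -4 ]

[[1, 0, 0, -3], [0, 1, 0, 1], [0, 0, 1, -4]]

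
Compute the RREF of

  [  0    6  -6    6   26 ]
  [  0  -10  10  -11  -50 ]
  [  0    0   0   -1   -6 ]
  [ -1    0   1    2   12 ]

[[1, 0, -1, 0, 0], [0, 1, -1, 0, 0], [0, 0, 0, 1, 0], [0, 0, 0, 0, 1]]

Swap R1 and R4.
  [ -1    0   1    2   12 ]
  [  0  -10  10  -11  -50 ]
  [  0    0   0   -1   -6 ]
  [  0    6  -6    6   26 ]
Multiply R1 by -1.
  [ 1    0  -1   -2  -12 ]
  [ 0  -10  10  -11  -50 ]
  [ 0    0   0   -1   -6 ]
  [ 0    6  -6    6   26 ]
Multiply R2 by -1/10.
  [ 1  0  -1     -2  -12 ]
  [ 0  1  -1  11/10    5 ]
  [ 0  0   0     -1   -6 ]
  [ 0  6  -6      6   26 ]
Subtract 6 times R2 from R4.
  [ 1  0  -1     -2  -12 ]
  [ 0  1  -1  11/10    5 ]
  [ 0  0   0     -1   -6 ]
  [ 0  0   0   -3/5   -4 ]
Multiply R3 by -1.
  [ 1  0  -1     -2  -12 ]
  [ 0  1  -1  11/10    5 ]
  [ 0  0   0      1    6 ]
  [ 0  0   0   -3/5   -4 ]
Add 3/5 times R3 to R4.
  [ 1  0  -1     -2   -12 ]
  [ 0  1  -1  11/10     5 ]
  [ 0  0   0      1     6 ]
  [ 0  0   0      0  -2/5 ]
Multiply R4 by -5/2.
  [ 1  0  -1     -2  -12 ]
  [ 0  1  -1  11/10    5 ]
  [ 0  0   0      1    6 ]
  [ 0  0   0      0    1 ]
Subtract 6 times R4 from R3.
  [ 1  0  -1     -2  -12 ]
  [ 0  1  -1  11/10    5 ]
  [ 0  0   0      1    0 ]
  [ 0  0   0      0    1 ]
Subtract 5 times R4 from R2.
  [ 1  0  -1     -2  -12 ]
  [ 0  1  -1  11/10    0 ]
  [ 0  0   0      1    0 ]
  [ 0  0   0      0    1 ]
Add 12 times R4 to R1.
  [ 1  0  -1     -2  0 ]
  [ 0  1  -1  11/10  0 ]
  [ 0  0   0      1  0 ]
  [ 0  0   0      0  1 ]
Subtract 11/10 times R3 from R2.
  [ 1  0  -1  -2  0 ]
  [ 0  1  -1   0  0 ]
  [ 0  0   0   1  0 ]
  [ 0  0   0   0  1 ]
Add 2 times R3 to R1.
  [ 1  0  -1  0  0 ]
  [ 0  1  -1  0  0 ]
  [ 0  0   0  1  0 ]
  [ 0  0   0  0  1 ]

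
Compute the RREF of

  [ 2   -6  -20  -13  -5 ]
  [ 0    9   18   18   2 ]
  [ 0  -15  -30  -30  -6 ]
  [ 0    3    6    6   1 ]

[[1, 0, -4, -1/2, 0], [0, 1, 2, 2, 0], [0, 0, 0, 0, 1], [0, 0, 0, 0, 0]]

R1 -> 1/2·R1
  [ 1   -3  -10  -13/2  -5/2 ]
  [ 0    9   18     18     2 ]
  [ 0  -15  -30    -30    -6 ]
  [ 0    3    6      6     1 ]
R2 -> 1/9·R2
  [ 1   -3  -10  -13/2  -5/2 ]
  [ 0    1    2      2   2/9 ]
  [ 0  -15  -30    -30    -6 ]
  [ 0    3    6      6     1 ]
R3 -> R3 + 15·R2
  [ 1  -3  -10  -13/2  -5/2 ]
  [ 0   1    2      2   2/9 ]
  [ 0   0    0      0  -8/3 ]
  [ 0   3    6      6     1 ]
R4 -> R4 − 3·R2
  [ 1  -3  -10  -13/2  -5/2 ]
  [ 0   1    2      2   2/9 ]
  [ 0   0    0      0  -8/3 ]
  [ 0   0    0      0   1/3 ]
R3 -> -3/8·R3
  [ 1  -3  -10  -13/2  -5/2 ]
  [ 0   1    2      2   2/9 ]
  [ 0   0    0      0     1 ]
  [ 0   0    0      0   1/3 ]
R4 -> R4 − 1/3·R3
  [ 1  -3  -10  -13/2  -5/2 ]
  [ 0   1    2      2   2/9 ]
  [ 0   0    0      0     1 ]
  [ 0   0    0      0     0 ]
R2 -> R2 − 2/9·R3
  [ 1  -3  -10  -13/2  -5/2 ]
  [ 0   1    2      2     0 ]
  [ 0   0    0      0     1 ]
  [ 0   0    0      0     0 ]
R1 -> R1 + 5/2·R3
  [ 1  -3  -10  -13/2  0 ]
  [ 0   1    2      2  0 ]
  [ 0   0    0      0  1 ]
  [ 0   0    0      0  0 ]
R1 -> R1 + 3·R2
  [ 1  0  -4  -1/2  0 ]
  [ 0  1   2     2  0 ]
  [ 0  0   0     0  1 ]
  [ 0  0   0     0  0 ]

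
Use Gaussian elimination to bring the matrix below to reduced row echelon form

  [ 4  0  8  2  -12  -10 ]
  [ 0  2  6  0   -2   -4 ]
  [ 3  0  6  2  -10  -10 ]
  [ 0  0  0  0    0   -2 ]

R1 → 1/4·R1
R3 → R3 − 3·R1
R2 → 1/2·R2
R3 → 2·R3
R4 → -1/2·R4
R3 → R3 + 5·R4
R2 → R2 + 2·R4
R1 → R1 + 5/2·R4
R1 → R1 − 1/2·R3

[[1, 0, 2, 0, -2, 0], [0, 1, 3, 0, -1, 0], [0, 0, 0, 1, -2, 0], [0, 0, 0, 0, 0, 1]]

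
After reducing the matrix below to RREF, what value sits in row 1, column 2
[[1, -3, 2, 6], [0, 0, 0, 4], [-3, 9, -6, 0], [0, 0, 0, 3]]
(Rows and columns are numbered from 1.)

-3

R3 → R3 + 3·R1
R2 → 1/4·R2
R3 → R3 − 18·R2
R4 → R4 − 3·R2
R1 → R1 − 6·R2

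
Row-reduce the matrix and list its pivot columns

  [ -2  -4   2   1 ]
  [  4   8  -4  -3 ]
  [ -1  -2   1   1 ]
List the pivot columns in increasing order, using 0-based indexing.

0, 3

R1 := -1/2·R1
R2 := R2 − 4·R1
R3 := R3 + R1
R2 := -1·R2
R3 := R3 − 1/2·R2
R1 := R1 + 1/2·R2
Pivot columns are the columns containing a leading 1.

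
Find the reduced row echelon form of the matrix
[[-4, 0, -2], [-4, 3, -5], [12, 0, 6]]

Multiply R1 by -1/4.
Add 4 times R1 to R2.
Subtract 12 times R1 from R3.
Multiply R2 by 1/3.

[[1, 0, 1/2], [0, 1, -1], [0, 0, 0]]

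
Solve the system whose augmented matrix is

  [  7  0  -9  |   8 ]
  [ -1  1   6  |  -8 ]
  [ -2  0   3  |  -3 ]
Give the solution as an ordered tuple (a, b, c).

(-1, 1, -5/3)

R1 ← 1/7·R1
  [  1  0  -9/7  |  8/7 ]
  [ -1  1     6  |   -8 ]
  [ -2  0     3  |   -3 ]
R2 ← R2 + R1
  [  1  0  -9/7  |    8/7 ]
  [  0  1  33/7  |  -48/7 ]
  [ -2  0     3  |     -3 ]
R3 ← R3 + 2·R1
  [ 1  0  -9/7  |    8/7 ]
  [ 0  1  33/7  |  -48/7 ]
  [ 0  0   3/7  |   -5/7 ]
R3 ← 7/3·R3
  [ 1  0  -9/7  |    8/7 ]
  [ 0  1  33/7  |  -48/7 ]
  [ 0  0     1  |   -5/3 ]
R2 ← R2 − 33/7·R3
  [ 1  0  -9/7  |   8/7 ]
  [ 0  1     0  |     1 ]
  [ 0  0     1  |  -5/3 ]
R1 ← R1 + 9/7·R3
  [ 1  0  0  |    -1 ]
  [ 0  1  0  |     1 ]
  [ 0  0  1  |  -5/3 ]
Reading off the last column: a = -1, b = 1, c = -5/3.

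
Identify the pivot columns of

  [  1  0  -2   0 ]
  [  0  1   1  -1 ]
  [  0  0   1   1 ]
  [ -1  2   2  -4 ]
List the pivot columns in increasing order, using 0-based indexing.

0, 1, 2

R4 -> R4 + R1
  [ 1  0  -2   0 ]
  [ 0  1   1  -1 ]
  [ 0  0   1   1 ]
  [ 0  2   0  -4 ]
R4 -> R4 − 2·R2
  [ 1  0  -2   0 ]
  [ 0  1   1  -1 ]
  [ 0  0   1   1 ]
  [ 0  0  -2  -2 ]
R4 -> R4 + 2·R3
  [ 1  0  -2   0 ]
  [ 0  1   1  -1 ]
  [ 0  0   1   1 ]
  [ 0  0   0   0 ]
R2 -> R2 − R3
  [ 1  0  -2   0 ]
  [ 0  1   0  -2 ]
  [ 0  0   1   1 ]
  [ 0  0   0   0 ]
R1 -> R1 + 2·R3
  [ 1  0  0   2 ]
  [ 0  1  0  -2 ]
  [ 0  0  1   1 ]
  [ 0  0  0   0 ]
Pivot columns are the columns containing a leading 1.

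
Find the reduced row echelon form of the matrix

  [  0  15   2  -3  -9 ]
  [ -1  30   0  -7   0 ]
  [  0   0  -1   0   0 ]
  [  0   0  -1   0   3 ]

Swap ρ1 and ρ2.
  [ -1  30   0  -7   0 ]
  [  0  15   2  -3  -9 ]
  [  0   0  -1   0   0 ]
  [  0   0  -1   0   3 ]
Multiply ρ1 by -1.
  [ 1  -30   0   7   0 ]
  [ 0   15   2  -3  -9 ]
  [ 0    0  -1   0   0 ]
  [ 0    0  -1   0   3 ]
Multiply ρ2 by 1/15.
  [ 1  -30     0     7     0 ]
  [ 0    1  2/15  -1/5  -3/5 ]
  [ 0    0    -1     0     0 ]
  [ 0    0    -1     0     3 ]
Multiply ρ3 by -1.
  [ 1  -30     0     7     0 ]
  [ 0    1  2/15  -1/5  -3/5 ]
  [ 0    0     1     0     0 ]
  [ 0    0    -1     0     3 ]
Add ρ3 to ρ4.
  [ 1  -30     0     7     0 ]
  [ 0    1  2/15  -1/5  -3/5 ]
  [ 0    0     1     0     0 ]
  [ 0    0     0     0     3 ]
Multiply ρ4 by 1/3.
  [ 1  -30     0     7     0 ]
  [ 0    1  2/15  -1/5  -3/5 ]
  [ 0    0     1     0     0 ]
  [ 0    0     0     0     1 ]
Add 3/5 times ρ4 to ρ2.
  [ 1  -30     0     7  0 ]
  [ 0    1  2/15  -1/5  0 ]
  [ 0    0     1     0  0 ]
  [ 0    0     0     0  1 ]
Subtract 2/15 times ρ3 from ρ2.
  [ 1  -30  0     7  0 ]
  [ 0    1  0  -1/5  0 ]
  [ 0    0  1     0  0 ]
  [ 0    0  0     0  1 ]
Add 30 times ρ2 to ρ1.
  [ 1  0  0     1  0 ]
  [ 0  1  0  -1/5  0 ]
  [ 0  0  1     0  0 ]
  [ 0  0  0     0  1 ]

[[1, 0, 0, 1, 0], [0, 1, 0, -1/5, 0], [0, 0, 1, 0, 0], [0, 0, 0, 0, 1]]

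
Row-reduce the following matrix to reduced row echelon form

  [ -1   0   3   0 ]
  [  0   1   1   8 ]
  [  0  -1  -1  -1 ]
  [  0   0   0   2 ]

[[1, 0, -3, 0], [0, 1, 1, 0], [0, 0, 0, 1], [0, 0, 0, 0]]

R1 -> -1·R1
  [ 1   0  -3   0 ]
  [ 0   1   1   8 ]
  [ 0  -1  -1  -1 ]
  [ 0   0   0   2 ]
R3 -> R3 + R2
  [ 1  0  -3  0 ]
  [ 0  1   1  8 ]
  [ 0  0   0  7 ]
  [ 0  0   0  2 ]
R3 -> 1/7·R3
  [ 1  0  -3  0 ]
  [ 0  1   1  8 ]
  [ 0  0   0  1 ]
  [ 0  0   0  2 ]
R4 -> R4 − 2·R3
  [ 1  0  -3  0 ]
  [ 0  1   1  8 ]
  [ 0  0   0  1 ]
  [ 0  0   0  0 ]
R2 -> R2 − 8·R3
  [ 1  0  -3  0 ]
  [ 0  1   1  0 ]
  [ 0  0   0  1 ]
  [ 0  0   0  0 ]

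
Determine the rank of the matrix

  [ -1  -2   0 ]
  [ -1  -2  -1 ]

rank = 2

r1 := -1·r1
  [  1   2   0 ]
  [ -1  -2  -1 ]
r2 := r2 + r1
  [ 1  2   0 ]
  [ 0  0  -1 ]
r2 := -1·r2
  [ 1  2  0 ]
  [ 0  0  1 ]
The reduced form has 2 nonzero rows.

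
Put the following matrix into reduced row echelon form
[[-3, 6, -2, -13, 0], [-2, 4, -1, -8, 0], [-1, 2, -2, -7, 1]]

R1 → -1/3·R1
  [  1  -2  2/3  13/3  0 ]
  [ -2   4   -1    -8  0 ]
  [ -1   2   -2    -7  1 ]
R2 → R2 + 2·R1
  [  1  -2  2/3  13/3  0 ]
  [  0   0  1/3   2/3  0 ]
  [ -1   2   -2    -7  1 ]
R3 → R3 + R1
  [ 1  -2   2/3  13/3  0 ]
  [ 0   0   1/3   2/3  0 ]
  [ 0   0  -4/3  -8/3  1 ]
R2 → 3·R2
  [ 1  -2   2/3  13/3  0 ]
  [ 0   0     1     2  0 ]
  [ 0   0  -4/3  -8/3  1 ]
R3 → R3 + 4/3·R2
  [ 1  -2  2/3  13/3  0 ]
  [ 0   0    1     2  0 ]
  [ 0   0    0     0  1 ]
R1 → R1 − 2/3·R2
  [ 1  -2  0  3  0 ]
  [ 0   0  1  2  0 ]
  [ 0   0  0  0  1 ]

[[1, -2, 0, 3, 0], [0, 0, 1, 2, 0], [0, 0, 0, 0, 1]]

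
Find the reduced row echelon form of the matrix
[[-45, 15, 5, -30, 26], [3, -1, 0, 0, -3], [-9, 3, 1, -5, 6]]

[[1, -1/3, 0, 0, -1], [0, 0, 1, 0, 1], [0, 0, 0, 1, 4/5]]

R1 ← -1/45·R1
  [  1  -1/3  -1/9  2/3  -26/45 ]
  [  3    -1     0    0      -3 ]
  [ -9     3     1   -5       6 ]
R2 ← R2 − 3·R1
  [  1  -1/3  -1/9  2/3  -26/45 ]
  [  0     0   1/3   -2  -19/15 ]
  [ -9     3     1   -5       6 ]
R3 ← R3 + 9·R1
  [ 1  -1/3  -1/9  2/3  -26/45 ]
  [ 0     0   1/3   -2  -19/15 ]
  [ 0     0     0    1     4/5 ]
R2 ← 3·R2
  [ 1  -1/3  -1/9  2/3  -26/45 ]
  [ 0     0     1   -6   -19/5 ]
  [ 0     0     0    1     4/5 ]
R2 ← R2 + 6·R3
  [ 1  -1/3  -1/9  2/3  -26/45 ]
  [ 0     0     1    0       1 ]
  [ 0     0     0    1     4/5 ]
R1 ← R1 − 2/3·R3
  [ 1  -1/3  -1/9  0  -10/9 ]
  [ 0     0     1  0      1 ]
  [ 0     0     0  1    4/5 ]
R1 ← R1 + 1/9·R2
  [ 1  -1/3  0  0   -1 ]
  [ 0     0  1  0    1 ]
  [ 0     0  0  1  4/5 ]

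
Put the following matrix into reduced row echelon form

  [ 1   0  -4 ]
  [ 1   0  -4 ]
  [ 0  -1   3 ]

R2 ← R2 − R1
R2 ↔ R3
R2 ← -1·R2

[[1, 0, -4], [0, 1, -3], [0, 0, 0]]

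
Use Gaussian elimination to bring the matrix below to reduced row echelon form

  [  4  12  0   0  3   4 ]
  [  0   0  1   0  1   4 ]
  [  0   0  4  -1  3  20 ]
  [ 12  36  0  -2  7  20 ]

[[1, 3, 0, 0, 3/4, 1], [0, 0, 1, 0, 1, 4], [0, 0, 0, 1, 1, -4], [0, 0, 0, 0, 0, 0]]

r1 -> 1/4·r1
  [  1   3  0   0  3/4   1 ]
  [  0   0  1   0    1   4 ]
  [  0   0  4  -1    3  20 ]
  [ 12  36  0  -2    7  20 ]
r4 -> r4 − 12·r1
  [ 1  3  0   0  3/4   1 ]
  [ 0  0  1   0    1   4 ]
  [ 0  0  4  -1    3  20 ]
  [ 0  0  0  -2   -2   8 ]
r3 -> r3 − 4·r2
  [ 1  3  0   0  3/4  1 ]
  [ 0  0  1   0    1  4 ]
  [ 0  0  0  -1   -1  4 ]
  [ 0  0  0  -2   -2  8 ]
r3 -> -1·r3
  [ 1  3  0   0  3/4   1 ]
  [ 0  0  1   0    1   4 ]
  [ 0  0  0   1    1  -4 ]
  [ 0  0  0  -2   -2   8 ]
r4 -> r4 + 2·r3
  [ 1  3  0  0  3/4   1 ]
  [ 0  0  1  0    1   4 ]
  [ 0  0  0  1    1  -4 ]
  [ 0  0  0  0    0   0 ]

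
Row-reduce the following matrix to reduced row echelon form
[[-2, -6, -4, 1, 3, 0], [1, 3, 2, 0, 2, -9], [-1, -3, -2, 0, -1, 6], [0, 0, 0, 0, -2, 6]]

[[1, 3, 2, 0, 0, -3], [0, 0, 0, 1, 0, 3], [0, 0, 0, 0, 1, -3], [0, 0, 0, 0, 0, 0]]

R1 := -1/2·R1
  [  1   3   2  -1/2  -3/2   0 ]
  [  1   3   2     0     2  -9 ]
  [ -1  -3  -2     0    -1   6 ]
  [  0   0   0     0    -2   6 ]
R2 := R2 − R1
  [  1   3   2  -1/2  -3/2   0 ]
  [  0   0   0   1/2   7/2  -9 ]
  [ -1  -3  -2     0    -1   6 ]
  [  0   0   0     0    -2   6 ]
R3 := R3 + R1
  [ 1  3  2  -1/2  -3/2   0 ]
  [ 0  0  0   1/2   7/2  -9 ]
  [ 0  0  0  -1/2  -5/2   6 ]
  [ 0  0  0     0    -2   6 ]
R2 := 2·R2
  [ 1  3  2  -1/2  -3/2    0 ]
  [ 0  0  0     1     7  -18 ]
  [ 0  0  0  -1/2  -5/2    6 ]
  [ 0  0  0     0    -2    6 ]
R3 := R3 + 1/2·R2
  [ 1  3  2  -1/2  -3/2    0 ]
  [ 0  0  0     1     7  -18 ]
  [ 0  0  0     0     1   -3 ]
  [ 0  0  0     0    -2    6 ]
R4 := R4 + 2·R3
  [ 1  3  2  -1/2  -3/2    0 ]
  [ 0  0  0     1     7  -18 ]
  [ 0  0  0     0     1   -3 ]
  [ 0  0  0     0     0    0 ]
R2 := R2 − 7·R3
  [ 1  3  2  -1/2  -3/2   0 ]
  [ 0  0  0     1     0   3 ]
  [ 0  0  0     0     1  -3 ]
  [ 0  0  0     0     0   0 ]
R1 := R1 + 3/2·R3
  [ 1  3  2  -1/2  0  -9/2 ]
  [ 0  0  0     1  0     3 ]
  [ 0  0  0     0  1    -3 ]
  [ 0  0  0     0  0     0 ]
R1 := R1 + 1/2·R2
  [ 1  3  2  0  0  -3 ]
  [ 0  0  0  1  0   3 ]
  [ 0  0  0  0  1  -3 ]
  [ 0  0  0  0  0   0 ]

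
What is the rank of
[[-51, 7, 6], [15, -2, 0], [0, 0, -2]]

ρ1 := -1/51·ρ1
  [  1  -7/51  -2/17 ]
  [ 15     -2      0 ]
  [  0      0     -2 ]
ρ2 := ρ2 − 15·ρ1
  [ 1  -7/51  -2/17 ]
  [ 0   1/17  30/17 ]
  [ 0      0     -2 ]
ρ2 := 17·ρ2
  [ 1  -7/51  -2/17 ]
  [ 0      1     30 ]
  [ 0      0     -2 ]
ρ3 := -1/2·ρ3
  [ 1  -7/51  -2/17 ]
  [ 0      1     30 ]
  [ 0      0      1 ]
ρ2 := ρ2 − 30·ρ3
  [ 1  -7/51  -2/17 ]
  [ 0      1      0 ]
  [ 0      0      1 ]
ρ1 := ρ1 + 2/17·ρ3
  [ 1  -7/51  0 ]
  [ 0      1  0 ]
  [ 0      0  1 ]
ρ1 := ρ1 + 7/51·ρ2
  [ 1  0  0 ]
  [ 0  1  0 ]
  [ 0  0  1 ]
The reduced form has 3 nonzero rows.

rank = 3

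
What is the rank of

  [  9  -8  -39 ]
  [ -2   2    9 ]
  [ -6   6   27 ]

rank = 2

Multiply R1 by 1/9.
  [  1  -8/9  -13/3 ]
  [ -2     2      9 ]
  [ -6     6     27 ]
Add 2 times R1 to R2.
  [  1  -8/9  -13/3 ]
  [  0   2/9    1/3 ]
  [ -6     6     27 ]
Add 6 times R1 to R3.
  [ 1  -8/9  -13/3 ]
  [ 0   2/9    1/3 ]
  [ 0   2/3      1 ]
Multiply R2 by 9/2.
  [ 1  -8/9  -13/3 ]
  [ 0     1    3/2 ]
  [ 0   2/3      1 ]
Subtract 2/3 times R2 from R3.
  [ 1  -8/9  -13/3 ]
  [ 0     1    3/2 ]
  [ 0     0      0 ]
Add 8/9 times R2 to R1.
  [ 1  0   -3 ]
  [ 0  1  3/2 ]
  [ 0  0    0 ]
The reduced form has 2 nonzero rows.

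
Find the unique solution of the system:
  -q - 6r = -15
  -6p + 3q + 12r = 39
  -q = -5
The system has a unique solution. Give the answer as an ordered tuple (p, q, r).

Form the augmented matrix and row-reduce:
  [  0  -1  -6  |  -15 ]
  [ -6   3  12  |   39 ]
  [  0  -1   0  |   -5 ]
Swap ρ1 and ρ2.
  [ -6   3  12  |   39 ]
  [  0  -1  -6  |  -15 ]
  [  0  -1   0  |   -5 ]
Multiply ρ1 by -1/6.
  [ 1  -1/2  -2  |  -13/2 ]
  [ 0    -1  -6  |    -15 ]
  [ 0    -1   0  |     -5 ]
Multiply ρ2 by -1.
  [ 1  -1/2  -2  |  -13/2 ]
  [ 0     1   6  |     15 ]
  [ 0    -1   0  |     -5 ]
Add ρ2 to ρ3.
  [ 1  -1/2  -2  |  -13/2 ]
  [ 0     1   6  |     15 ]
  [ 0     0   6  |     10 ]
Multiply ρ3 by 1/6.
  [ 1  -1/2  -2  |  -13/2 ]
  [ 0     1   6  |     15 ]
  [ 0     0   1  |    5/3 ]
Subtract 6 times ρ3 from ρ2.
  [ 1  -1/2  -2  |  -13/2 ]
  [ 0     1   0  |      5 ]
  [ 0     0   1  |    5/3 ]
Add 2 times ρ3 to ρ1.
  [ 1  -1/2  0  |  -19/6 ]
  [ 0     1  0  |      5 ]
  [ 0     0  1  |    5/3 ]
Add 1/2 times ρ2 to ρ1.
  [ 1  0  0  |  -2/3 ]
  [ 0  1  0  |     5 ]
  [ 0  0  1  |   5/3 ]
Reading off the last column: p = -2/3, q = 5, r = 5/3.

(-2/3, 5, 5/3)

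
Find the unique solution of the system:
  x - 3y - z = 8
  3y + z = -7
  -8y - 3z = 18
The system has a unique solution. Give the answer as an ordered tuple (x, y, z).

(1, -3, 2)

Form the augmented matrix and row-reduce:
  [ 1  -3  -1  |   8 ]
  [ 0   3   1  |  -7 ]
  [ 0  -8  -3  |  18 ]
R2 ← 1/3·R2
  [ 1  -3   -1  |     8 ]
  [ 0   1  1/3  |  -7/3 ]
  [ 0  -8   -3  |    18 ]
R3 ← R3 + 8·R2
  [ 1  -3    -1  |     8 ]
  [ 0   1   1/3  |  -7/3 ]
  [ 0   0  -1/3  |  -2/3 ]
R3 ← -3·R3
  [ 1  -3   -1  |     8 ]
  [ 0   1  1/3  |  -7/3 ]
  [ 0   0    1  |     2 ]
R2 ← R2 − 1/3·R3
  [ 1  -3  -1  |   8 ]
  [ 0   1   0  |  -3 ]
  [ 0   0   1  |   2 ]
R1 ← R1 + R3
  [ 1  -3  0  |  10 ]
  [ 0   1  0  |  -3 ]
  [ 0   0  1  |   2 ]
R1 ← R1 + 3·R2
  [ 1  0  0  |   1 ]
  [ 0  1  0  |  -3 ]
  [ 0  0  1  |   2 ]
Reading off the last column: x = 1, y = -3, z = 2.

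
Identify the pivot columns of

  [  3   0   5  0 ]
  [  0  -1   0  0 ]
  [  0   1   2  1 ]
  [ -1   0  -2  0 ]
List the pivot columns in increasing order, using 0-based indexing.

0, 1, 2, 3

R1 -> 1/3·R1
  [  1   0  5/3  0 ]
  [  0  -1    0  0 ]
  [  0   1    2  1 ]
  [ -1   0   -2  0 ]
R4 -> R4 + R1
  [ 1   0   5/3  0 ]
  [ 0  -1     0  0 ]
  [ 0   1     2  1 ]
  [ 0   0  -1/3  0 ]
R2 -> -1·R2
  [ 1  0   5/3  0 ]
  [ 0  1     0  0 ]
  [ 0  1     2  1 ]
  [ 0  0  -1/3  0 ]
R3 -> R3 − R2
  [ 1  0   5/3  0 ]
  [ 0  1     0  0 ]
  [ 0  0     2  1 ]
  [ 0  0  -1/3  0 ]
R3 -> 1/2·R3
  [ 1  0   5/3    0 ]
  [ 0  1     0    0 ]
  [ 0  0     1  1/2 ]
  [ 0  0  -1/3    0 ]
R4 -> R4 + 1/3·R3
  [ 1  0  5/3    0 ]
  [ 0  1    0    0 ]
  [ 0  0    1  1/2 ]
  [ 0  0    0  1/6 ]
R4 -> 6·R4
  [ 1  0  5/3    0 ]
  [ 0  1    0    0 ]
  [ 0  0    1  1/2 ]
  [ 0  0    0    1 ]
R3 -> R3 − 1/2·R4
  [ 1  0  5/3  0 ]
  [ 0  1    0  0 ]
  [ 0  0    1  0 ]
  [ 0  0    0  1 ]
R1 -> R1 − 5/3·R3
  [ 1  0  0  0 ]
  [ 0  1  0  0 ]
  [ 0  0  1  0 ]
  [ 0  0  0  1 ]
Pivot columns are the columns containing a leading 1.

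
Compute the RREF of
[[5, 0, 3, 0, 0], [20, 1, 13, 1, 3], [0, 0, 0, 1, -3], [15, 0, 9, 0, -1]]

[[1, 0, 3/5, 0, 0], [0, 1, 1, 0, 0], [0, 0, 0, 1, 0], [0, 0, 0, 0, 1]]

R1 := 1/5·R1
  [  1  0  3/5  0   0 ]
  [ 20  1   13  1   3 ]
  [  0  0    0  1  -3 ]
  [ 15  0    9  0  -1 ]
R2 := R2 − 20·R1
  [  1  0  3/5  0   0 ]
  [  0  1    1  1   3 ]
  [  0  0    0  1  -3 ]
  [ 15  0    9  0  -1 ]
R4 := R4 − 15·R1
  [ 1  0  3/5  0   0 ]
  [ 0  1    1  1   3 ]
  [ 0  0    0  1  -3 ]
  [ 0  0    0  0  -1 ]
R4 := -1·R4
  [ 1  0  3/5  0   0 ]
  [ 0  1    1  1   3 ]
  [ 0  0    0  1  -3 ]
  [ 0  0    0  0   1 ]
R3 := R3 + 3·R4
  [ 1  0  3/5  0  0 ]
  [ 0  1    1  1  3 ]
  [ 0  0    0  1  0 ]
  [ 0  0    0  0  1 ]
R2 := R2 − 3·R4
  [ 1  0  3/5  0  0 ]
  [ 0  1    1  1  0 ]
  [ 0  0    0  1  0 ]
  [ 0  0    0  0  1 ]
R2 := R2 − R3
  [ 1  0  3/5  0  0 ]
  [ 0  1    1  0  0 ]
  [ 0  0    0  1  0 ]
  [ 0  0    0  0  1 ]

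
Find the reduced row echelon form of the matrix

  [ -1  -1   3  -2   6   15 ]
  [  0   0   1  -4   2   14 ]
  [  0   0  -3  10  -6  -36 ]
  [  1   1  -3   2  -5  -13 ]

R1 := -1·R1
  [ 1  1  -3   2  -6  -15 ]
  [ 0  0   1  -4   2   14 ]
  [ 0  0  -3  10  -6  -36 ]
  [ 1  1  -3   2  -5  -13 ]
R4 := R4 − R1
  [ 1  1  -3   2  -6  -15 ]
  [ 0  0   1  -4   2   14 ]
  [ 0  0  -3  10  -6  -36 ]
  [ 0  0   0   0   1    2 ]
R3 := R3 + 3·R2
  [ 1  1  -3   2  -6  -15 ]
  [ 0  0   1  -4   2   14 ]
  [ 0  0   0  -2   0    6 ]
  [ 0  0   0   0   1    2 ]
R3 := -1/2·R3
  [ 1  1  -3   2  -6  -15 ]
  [ 0  0   1  -4   2   14 ]
  [ 0  0   0   1   0   -3 ]
  [ 0  0   0   0   1    2 ]
R2 := R2 − 2·R4
  [ 1  1  -3   2  -6  -15 ]
  [ 0  0   1  -4   0   10 ]
  [ 0  0   0   1   0   -3 ]
  [ 0  0   0   0   1    2 ]
R1 := R1 + 6·R4
  [ 1  1  -3   2  0  -3 ]
  [ 0  0   1  -4  0  10 ]
  [ 0  0   0   1  0  -3 ]
  [ 0  0   0   0  1   2 ]
R2 := R2 + 4·R3
  [ 1  1  -3  2  0  -3 ]
  [ 0  0   1  0  0  -2 ]
  [ 0  0   0  1  0  -3 ]
  [ 0  0   0  0  1   2 ]
R1 := R1 − 2·R3
  [ 1  1  -3  0  0   3 ]
  [ 0  0   1  0  0  -2 ]
  [ 0  0   0  1  0  -3 ]
  [ 0  0   0  0  1   2 ]
R1 := R1 + 3·R2
  [ 1  1  0  0  0  -3 ]
  [ 0  0  1  0  0  -2 ]
  [ 0  0  0  1  0  -3 ]
  [ 0  0  0  0  1   2 ]

[[1, 1, 0, 0, 0, -3], [0, 0, 1, 0, 0, -2], [0, 0, 0, 1, 0, -3], [0, 0, 0, 0, 1, 2]]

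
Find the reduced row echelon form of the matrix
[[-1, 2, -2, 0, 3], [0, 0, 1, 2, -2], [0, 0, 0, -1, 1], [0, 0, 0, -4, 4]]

[[1, -2, 0, 0, -3], [0, 0, 1, 0, 0], [0, 0, 0, 1, -1], [0, 0, 0, 0, 0]]

Multiply r1 by -1.
  [ 1  -2  2   0  -3 ]
  [ 0   0  1   2  -2 ]
  [ 0   0  0  -1   1 ]
  [ 0   0  0  -4   4 ]
Multiply r3 by -1.
  [ 1  -2  2   0  -3 ]
  [ 0   0  1   2  -2 ]
  [ 0   0  0   1  -1 ]
  [ 0   0  0  -4   4 ]
Add 4 times r3 to r4.
  [ 1  -2  2  0  -3 ]
  [ 0   0  1  2  -2 ]
  [ 0   0  0  1  -1 ]
  [ 0   0  0  0   0 ]
Subtract 2 times r3 from r2.
  [ 1  -2  2  0  -3 ]
  [ 0   0  1  0   0 ]
  [ 0   0  0  1  -1 ]
  [ 0   0  0  0   0 ]
Subtract 2 times r2 from r1.
  [ 1  -2  0  0  -3 ]
  [ 0   0  1  0   0 ]
  [ 0   0  0  1  -1 ]
  [ 0   0  0  0   0 ]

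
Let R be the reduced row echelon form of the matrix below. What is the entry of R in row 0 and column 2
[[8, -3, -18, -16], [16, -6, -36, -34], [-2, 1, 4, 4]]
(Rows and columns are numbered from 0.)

-3

ρ1 -> 1/8·ρ1
ρ2 -> ρ2 − 16·ρ1
ρ3 -> ρ3 + 2·ρ1
ρ2 <=> ρ3
ρ2 -> 4·ρ2
ρ3 -> -1/2·ρ3
ρ1 -> ρ1 + 2·ρ3
ρ1 -> ρ1 + 3/8·ρ2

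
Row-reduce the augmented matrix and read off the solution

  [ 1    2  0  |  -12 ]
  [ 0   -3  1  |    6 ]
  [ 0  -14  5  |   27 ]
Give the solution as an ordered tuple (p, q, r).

(-6, -3, -3)

ρ2 -> -1/3·ρ2
  [ 1    2     0  |  -12 ]
  [ 0    1  -1/3  |   -2 ]
  [ 0  -14     5  |   27 ]
ρ3 -> ρ3 + 14·ρ2
  [ 1  2     0  |  -12 ]
  [ 0  1  -1/3  |   -2 ]
  [ 0  0   1/3  |   -1 ]
ρ3 -> 3·ρ3
  [ 1  2     0  |  -12 ]
  [ 0  1  -1/3  |   -2 ]
  [ 0  0     1  |   -3 ]
ρ2 -> ρ2 + 1/3·ρ3
  [ 1  2  0  |  -12 ]
  [ 0  1  0  |   -3 ]
  [ 0  0  1  |   -3 ]
ρ1 -> ρ1 − 2·ρ2
  [ 1  0  0  |  -6 ]
  [ 0  1  0  |  -3 ]
  [ 0  0  1  |  -3 ]
Reading off the last column: p = -6, q = -3, r = -3.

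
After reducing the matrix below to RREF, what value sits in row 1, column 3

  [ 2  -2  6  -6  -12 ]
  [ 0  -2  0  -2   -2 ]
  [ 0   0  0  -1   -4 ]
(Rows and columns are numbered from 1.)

ρ1 -> 1/2·ρ1
  [ 1  -1  3  -3  -6 ]
  [ 0  -2  0  -2  -2 ]
  [ 0   0  0  -1  -4 ]
ρ2 -> -1/2·ρ2
  [ 1  -1  3  -3  -6 ]
  [ 0   1  0   1   1 ]
  [ 0   0  0  -1  -4 ]
ρ3 -> -1·ρ3
  [ 1  -1  3  -3  -6 ]
  [ 0   1  0   1   1 ]
  [ 0   0  0   1   4 ]
ρ2 -> ρ2 − ρ3
  [ 1  -1  3  -3  -6 ]
  [ 0   1  0   0  -3 ]
  [ 0   0  0   1   4 ]
ρ1 -> ρ1 + 3·ρ3
  [ 1  -1  3  0   6 ]
  [ 0   1  0  0  -3 ]
  [ 0   0  0  1   4 ]
ρ1 -> ρ1 + ρ2
  [ 1  0  3  0   3 ]
  [ 0  1  0  0  -3 ]
  [ 0  0  0  1   4 ]

3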